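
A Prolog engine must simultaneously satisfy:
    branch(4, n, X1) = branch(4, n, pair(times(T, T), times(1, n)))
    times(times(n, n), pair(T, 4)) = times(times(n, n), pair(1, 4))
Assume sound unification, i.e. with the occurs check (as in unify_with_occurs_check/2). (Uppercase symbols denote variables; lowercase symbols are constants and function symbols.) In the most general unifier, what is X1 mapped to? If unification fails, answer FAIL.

pair(times(1, 1), times(1, n))

Decompose branch/3: 4 = 4,  n = n,  X1 = pair(times(T, T), times(1, n)).
Delete trivial equation 4 = 4.
Delete trivial equation n = n.
Bind X1 := pair(times(T, T), times(1, n)); no other remaining equation mentions X1.
Decompose times/2: times(n, n) = times(n, n),  pair(T, 4) = pair(1, 4).
Delete trivial equation times(n, n) = times(n, n).
Decompose pair/2: T = 1,  4 = 4.
Bind T := 1; no other remaining equation mentions T. Substituting into the earlier binding gives X1 := pair(times(1, 1), times(1, n)).
Delete trivial equation 4 = 4.
MGU = { X1 -> pair(times(1, 1), times(1, n)), T -> 1 }, so X1 -> pair(times(1, 1), times(1, n)).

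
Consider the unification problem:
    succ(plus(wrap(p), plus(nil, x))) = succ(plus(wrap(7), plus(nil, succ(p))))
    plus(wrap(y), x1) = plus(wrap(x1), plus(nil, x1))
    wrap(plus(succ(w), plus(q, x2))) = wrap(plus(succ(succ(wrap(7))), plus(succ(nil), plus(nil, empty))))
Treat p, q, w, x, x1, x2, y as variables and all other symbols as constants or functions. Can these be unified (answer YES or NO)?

NO

Decompose succ/1: plus(wrap(p), plus(nil, x)) = plus(wrap(7), plus(nil, succ(p))).
Decompose plus/2: wrap(p) = wrap(7),  plus(nil, x) = plus(nil, succ(p)).
Decompose wrap/1: p = 7.
Bind p := 7; substituting into the one remaining equation that mentions p gives: plus(nil, x) = plus(nil, succ(7)).
Decompose plus/2: nil = nil,  x = succ(7).
Delete trivial equation nil = nil.
Bind x := succ(7); no other remaining equation mentions x.
Decompose plus/2: wrap(y) = wrap(x1),  x1 = plus(nil, x1).
Decompose wrap/1: y = x1.
Bind y := x1; no other remaining equation mentions y.
Occurs check fails: x1 occurs in plus(nil, x1); the equation x1 = plus(nil, x1) has no finite solution.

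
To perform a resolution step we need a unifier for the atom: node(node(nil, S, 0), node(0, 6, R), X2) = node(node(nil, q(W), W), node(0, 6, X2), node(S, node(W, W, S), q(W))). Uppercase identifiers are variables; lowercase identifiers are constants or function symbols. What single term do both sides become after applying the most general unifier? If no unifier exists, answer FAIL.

node(node(nil, q(0), 0), node(0, 6, node(q(0), node(0, 0, q(0)), q(0))), node(q(0), node(0, 0, q(0)), q(0)))

Decompose node/3: node(nil, S, 0) = node(nil, q(W), W),  node(0, 6, R) = node(0, 6, X2),  X2 = node(S, node(W, W, S), q(W)).
Decompose node/3: nil = nil,  S = q(W),  0 = W.
Delete trivial equation nil = nil.
Bind S := q(W); substituting into the one remaining equation that mentions S gives: X2 = node(q(W), node(W, W, q(W)), q(W)).
Bind W := 0; substituting into the one remaining equation that mentions W gives: X2 = node(q(0), node(0, 0, q(0)), q(0)). Substituting into the earlier binding gives S := q(0).
Decompose node/3: 0 = 0,  6 = 6,  R = X2.
Delete trivial equation 0 = 0.
Delete trivial equation 6 = 6.
Bind R := X2; no other remaining equation mentions R.
Bind X2 := node(q(0), node(0, 0, q(0)), q(0)). Substituting into the earlier binding gives R := node(q(0), node(0, 0, q(0)), q(0)).
Applying the MGU to either side gives node(node(nil, q(0), 0), node(0, 6, node(q(0), node(0, 0, q(0)), q(0))), node(q(0), node(0, 0, q(0)), q(0))).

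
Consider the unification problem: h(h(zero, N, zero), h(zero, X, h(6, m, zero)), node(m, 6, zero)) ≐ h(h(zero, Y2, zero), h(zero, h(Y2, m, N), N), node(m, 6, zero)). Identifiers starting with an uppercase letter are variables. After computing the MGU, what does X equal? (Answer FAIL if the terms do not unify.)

h(h(6, m, zero), m, h(6, m, zero))

Decompose h/3: h(zero, N, zero) ≐ h(zero, Y2, zero),  h(zero, X, h(6, m, zero)) ≐ h(zero, h(Y2, m, N), N),  node(m, 6, zero) ≐ node(m, 6, zero).
Decompose h/3: zero ≐ zero,  N ≐ Y2,  zero ≐ zero.
Delete trivial equation zero ≐ zero.
Bind N := Y2; substituting into the one remaining equation that mentions N gives: h(zero, X, h(6, m, zero)) ≐ h(zero, h(Y2, m, Y2), Y2).
Delete trivial equation zero ≐ zero.
Decompose h/3: zero ≐ zero,  X ≐ h(Y2, m, Y2),  h(6, m, zero) ≐ Y2.
Delete trivial equation zero ≐ zero.
Bind X := h(Y2, m, Y2); no other remaining equation mentions X.
Bind Y2 := h(6, m, zero); no other remaining equation mentions Y2. Substituting into the earlier bindings gives N := h(6, m, zero), X := h(h(6, m, zero), m, h(6, m, zero)).
Delete trivial equation node(m, 6, zero) ≐ node(m, 6, zero).
MGU = { N ↦ h(6, m, zero), X ↦ h(h(6, m, zero), m, h(6, m, zero)), Y2 ↦ h(6, m, zero) }, so X ↦ h(h(6, m, zero), m, h(6, m, zero)).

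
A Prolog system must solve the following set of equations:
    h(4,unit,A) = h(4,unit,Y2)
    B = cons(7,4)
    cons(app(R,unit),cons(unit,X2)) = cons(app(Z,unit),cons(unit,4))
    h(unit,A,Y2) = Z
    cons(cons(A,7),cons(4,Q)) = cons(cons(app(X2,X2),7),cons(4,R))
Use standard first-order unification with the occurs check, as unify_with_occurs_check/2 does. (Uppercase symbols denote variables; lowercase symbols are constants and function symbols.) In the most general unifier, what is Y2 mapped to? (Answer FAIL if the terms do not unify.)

Decompose h/3: 4 = 4,  unit = unit,  A = Y2.
Delete trivial equation 4 = 4.
Delete trivial equation unit = unit.
Bind A := Y2; substituting into the 2 remaining equations that mention A gives: h(unit,Y2,Y2) = Z,  cons(cons(Y2,7),cons(4,Q)) = cons(cons(app(X2,X2),7),cons(4,R)).
Bind B := cons(7,4); no other remaining equation mentions B.
Decompose cons/2: app(R,unit) = app(Z,unit),  cons(unit,X2) = cons(unit,4).
Decompose app/2: R = Z,  unit = unit.
Bind R := Z; substituting into the one remaining equation that mentions R gives: cons(cons(Y2,7),cons(4,Q)) = cons(cons(app(X2,X2),7),cons(4,Z)).
Delete trivial equation unit = unit.
Decompose cons/2: unit = unit,  X2 = 4.
Delete trivial equation unit = unit.
Bind X2 := 4; substituting into the one remaining equation that mentions X2 gives: cons(cons(Y2,7),cons(4,Q)) = cons(cons(app(4,4),7),cons(4,Z)).
Bind Z := h(unit,Y2,Y2); substituting into the remaining equation gives: cons(cons(Y2,7),cons(4,Q)) = cons(cons(app(4,4),7),cons(4,h(unit,Y2,Y2))). Substituting into the earlier binding gives R := h(unit,Y2,Y2).
Decompose cons/2: cons(Y2,7) = cons(app(4,4),7),  cons(4,Q) = cons(4,h(unit,Y2,Y2)).
Decompose cons/2: Y2 = app(4,4),  7 = 7.
Bind Y2 := app(4,4); substituting into the one remaining equation that mentions Y2 gives: cons(4,Q) = cons(4,h(unit,app(4,4),app(4,4))). Substituting into the earlier bindings gives A := app(4,4), R := h(unit,app(4,4),app(4,4)), Z := h(unit,app(4,4),app(4,4)).
Delete trivial equation 7 = 7.
Decompose cons/2: 4 = 4,  Q = h(unit,app(4,4),app(4,4)).
Delete trivial equation 4 = 4.
Bind Q := h(unit,app(4,4),app(4,4)).
MGU = { A = app(4,4), B = cons(7,4), R = h(unit,app(4,4),app(4,4)), X2 = 4, Z = h(unit,app(4,4),app(4,4)), Y2 = app(4,4), Q = h(unit,app(4,4),app(4,4)) }, so Y2 = app(4,4).

app(4,4)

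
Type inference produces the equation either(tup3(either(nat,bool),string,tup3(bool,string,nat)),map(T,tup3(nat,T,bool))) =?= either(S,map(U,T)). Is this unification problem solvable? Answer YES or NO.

NO

Decompose either/2: tup3(either(nat,bool),string,tup3(bool,string,nat)) =?= S,  map(T,tup3(nat,T,bool)) =?= map(U,T).
Bind S := tup3(either(nat,bool),string,tup3(bool,string,nat)); no other remaining equation mentions S.
Decompose map/2: T =?= U,  tup3(nat,T,bool) =?= T.
Bind T := U; substituting into the remaining equation gives: tup3(nat,U,bool) =?= U.
Occurs check fails: U occurs in tup3(nat,U,bool); the equation U =?= tup3(nat,U,bool) has no finite solution.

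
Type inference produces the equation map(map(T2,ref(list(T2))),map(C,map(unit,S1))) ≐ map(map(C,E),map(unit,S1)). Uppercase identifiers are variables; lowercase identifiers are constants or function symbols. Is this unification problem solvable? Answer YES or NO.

NO

Decompose map/2: map(T2,ref(list(T2))) ≐ map(C,E),  map(C,map(unit,S1)) ≐ map(unit,S1).
Decompose map/2: T2 ≐ C,  ref(list(T2)) ≐ E.
Bind T2 := C; substituting into the one remaining equation that mentions T2 gives: ref(list(C)) ≐ E.
Bind E := ref(list(C)); no other remaining equation mentions E.
Decompose map/2: C ≐ unit,  map(unit,S1) ≐ S1.
Bind C := unit; no other remaining equation mentions C. Substituting into the earlier bindings gives T2 := unit, E := ref(list(unit)).
Occurs check fails: S1 occurs in map(unit,S1); the equation S1 ≐ map(unit,S1) has no finite solution.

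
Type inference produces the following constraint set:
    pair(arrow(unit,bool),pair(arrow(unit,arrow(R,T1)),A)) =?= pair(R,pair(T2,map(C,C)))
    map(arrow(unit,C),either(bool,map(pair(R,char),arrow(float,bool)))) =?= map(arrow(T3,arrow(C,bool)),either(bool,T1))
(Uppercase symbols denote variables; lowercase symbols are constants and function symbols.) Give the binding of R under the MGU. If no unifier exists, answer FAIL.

FAIL

Decompose pair/2: arrow(unit,bool) =?= R,  pair(arrow(unit,arrow(R,T1)),A) =?= pair(T2,map(C,C)).
Bind R := arrow(unit,bool); substituting into the remaining equations gives: pair(arrow(unit,arrow(arrow(unit,bool),T1)),A) =?= pair(T2,map(C,C)),  map(arrow(unit,C),either(bool,map(pair(arrow(unit,bool),char),arrow(float,bool)))) =?= map(arrow(T3,arrow(C,bool)),either(bool,T1)).
Decompose pair/2: arrow(unit,arrow(arrow(unit,bool),T1)) =?= T2,  A =?= map(C,C).
Bind T2 := arrow(unit,arrow(arrow(unit,bool),T1)); no other remaining equation mentions T2.
Bind A := map(C,C); no other remaining equation mentions A.
Decompose map/2: arrow(unit,C) =?= arrow(T3,arrow(C,bool)),  either(bool,map(pair(arrow(unit,bool),char),arrow(float,bool))) =?= either(bool,T1).
Decompose arrow/2: unit =?= T3,  C =?= arrow(C,bool).
Bind T3 := unit; no other remaining equation mentions T3.
Occurs check fails: C occurs in arrow(C,bool); the equation C =?= arrow(C,bool) has no finite solution.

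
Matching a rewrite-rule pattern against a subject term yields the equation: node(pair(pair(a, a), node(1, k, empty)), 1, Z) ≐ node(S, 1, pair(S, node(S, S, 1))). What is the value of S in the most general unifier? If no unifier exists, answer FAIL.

pair(pair(a, a), node(1, k, empty))

Decompose node/3: pair(pair(a, a), node(1, k, empty)) ≐ S,  1 ≐ 1,  Z ≐ pair(S, node(S, S, 1)).
Bind S := pair(pair(a, a), node(1, k, empty)); substituting into the one remaining equation that mentions S gives: Z ≐ pair(pair(pair(a, a), node(1, k, empty)), node(pair(pair(a, a), node(1, k, empty)), pair(pair(a, a), node(1, k, empty)), 1)).
Delete trivial equation 1 ≐ 1.
Bind Z := pair(pair(pair(a, a), node(1, k, empty)), node(pair(pair(a, a), node(1, k, empty)), pair(pair(a, a), node(1, k, empty)), 1)).
MGU = { S ↦ pair(pair(a, a), node(1, k, empty)), Z ↦ pair(pair(pair(a, a), node(1, k, empty)), node(pair(pair(a, a), node(1, k, empty)), pair(pair(a, a), node(1, k, empty)), 1)) }, so S ↦ pair(pair(a, a), node(1, k, empty)).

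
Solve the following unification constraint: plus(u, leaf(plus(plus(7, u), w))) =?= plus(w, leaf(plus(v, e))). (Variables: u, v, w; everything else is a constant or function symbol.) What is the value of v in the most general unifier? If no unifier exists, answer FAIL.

plus(7, e)

Decompose plus/2: u =?= w,  leaf(plus(plus(7, u), w)) =?= leaf(plus(v, e)).
Bind u := w; substituting into the remaining equation gives: leaf(plus(plus(7, w), w)) =?= leaf(plus(v, e)).
Decompose leaf/1: plus(plus(7, w), w) =?= plus(v, e).
Decompose plus/2: plus(7, w) =?= v,  w =?= e.
Bind v := plus(7, w); no other remaining equation mentions v.
Bind w := e. Substituting into the earlier bindings gives u := e, v := plus(7, e).
MGU = { u := e, v := plus(7, e), w := e }, so v := plus(7, e).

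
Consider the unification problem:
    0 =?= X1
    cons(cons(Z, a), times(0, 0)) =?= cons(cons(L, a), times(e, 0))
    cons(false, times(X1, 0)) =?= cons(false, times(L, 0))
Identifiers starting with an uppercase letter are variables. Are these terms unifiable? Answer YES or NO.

Bind X1 := 0; substituting into the one remaining equation that mentions X1 gives: cons(false, times(0, 0)) =?= cons(false, times(L, 0)).
Decompose cons/2: cons(Z, a) =?= cons(L, a),  times(0, 0) =?= times(e, 0).
Decompose cons/2: Z =?= L,  a =?= a.
Bind Z := L; no other remaining equation mentions Z.
Delete trivial equation a =?= a.
Decompose times/2: 0 =?= e,  0 =?= 0.
Clash: constants 0 and e differ; no unifier exists.

NO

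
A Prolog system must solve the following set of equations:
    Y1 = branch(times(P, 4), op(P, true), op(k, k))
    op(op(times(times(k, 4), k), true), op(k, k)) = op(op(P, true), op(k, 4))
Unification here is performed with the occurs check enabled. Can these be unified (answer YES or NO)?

NO

Bind Y1 := branch(times(P, 4), op(P, true), op(k, k)); no other remaining equation mentions Y1.
Decompose op/2: op(times(times(k, 4), k), true) = op(P, true),  op(k, k) = op(k, 4).
Decompose op/2: times(times(k, 4), k) = P,  true = true.
Bind P := times(times(k, 4), k); no other remaining equation mentions P. Substituting into the earlier binding gives Y1 := branch(times(times(times(k, 4), k), 4), op(times(times(k, 4), k), true), op(k, k)).
Delete trivial equation true = true.
Decompose op/2: k = k,  k = 4.
Delete trivial equation k = k.
Clash: constants k and 4 differ; no unifier exists.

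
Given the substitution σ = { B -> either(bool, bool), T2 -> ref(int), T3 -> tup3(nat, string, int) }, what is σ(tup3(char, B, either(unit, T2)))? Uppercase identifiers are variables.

tup3(char, either(bool, bool), either(unit, ref(int)))

Replace each occurrence of B with either(bool, bool).
Replace each occurrence of T2 with ref(int).
Result: tup3(char, either(bool, bool), either(unit, ref(int))).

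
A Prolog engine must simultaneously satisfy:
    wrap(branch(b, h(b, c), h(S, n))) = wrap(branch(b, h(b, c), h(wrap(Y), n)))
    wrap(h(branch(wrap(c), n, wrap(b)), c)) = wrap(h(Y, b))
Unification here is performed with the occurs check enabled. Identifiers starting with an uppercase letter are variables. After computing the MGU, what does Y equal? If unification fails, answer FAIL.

FAIL

Decompose wrap/1: branch(b, h(b, c), h(S, n)) = branch(b, h(b, c), h(wrap(Y), n)).
Decompose branch/3: b = b,  h(b, c) = h(b, c),  h(S, n) = h(wrap(Y), n).
Delete trivial equation b = b.
Delete trivial equation h(b, c) = h(b, c).
Decompose h/2: S = wrap(Y),  n = n.
Bind S := wrap(Y); no other remaining equation mentions S.
Delete trivial equation n = n.
Decompose wrap/1: h(branch(wrap(c), n, wrap(b)), c) = h(Y, b).
Decompose h/2: branch(wrap(c), n, wrap(b)) = Y,  c = b.
Bind Y := branch(wrap(c), n, wrap(b)); no other remaining equation mentions Y. Substituting into the earlier binding gives S := wrap(branch(wrap(c), n, wrap(b))).
Clash: constants c and b differ; no unifier exists.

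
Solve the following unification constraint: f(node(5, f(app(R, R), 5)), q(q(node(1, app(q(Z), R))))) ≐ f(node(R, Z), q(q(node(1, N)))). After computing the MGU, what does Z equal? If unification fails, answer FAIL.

f(app(5, 5), 5)

Decompose f/2: node(5, f(app(R, R), 5)) ≐ node(R, Z),  q(q(node(1, app(q(Z), R)))) ≐ q(q(node(1, N))).
Decompose node/2: 5 ≐ R,  f(app(R, R), 5) ≐ Z.
Bind R := 5; substituting into the remaining equations gives: f(app(5, 5), 5) ≐ Z,  q(q(node(1, app(q(Z), 5)))) ≐ q(q(node(1, N))).
Bind Z := f(app(5, 5), 5); substituting into the remaining equation gives: q(q(node(1, app(q(f(app(5, 5), 5)), 5)))) ≐ q(q(node(1, N))).
Decompose q/1: q(node(1, app(q(f(app(5, 5), 5)), 5))) ≐ q(node(1, N)).
Decompose q/1: node(1, app(q(f(app(5, 5), 5)), 5)) ≐ node(1, N).
Decompose node/2: 1 ≐ 1,  app(q(f(app(5, 5), 5)), 5) ≐ N.
Delete trivial equation 1 ≐ 1.
Bind N := app(q(f(app(5, 5), 5)), 5).
MGU = { R ↦ 5, Z ↦ f(app(5, 5), 5), N ↦ app(q(f(app(5, 5), 5)), 5) }, so Z ↦ f(app(5, 5), 5).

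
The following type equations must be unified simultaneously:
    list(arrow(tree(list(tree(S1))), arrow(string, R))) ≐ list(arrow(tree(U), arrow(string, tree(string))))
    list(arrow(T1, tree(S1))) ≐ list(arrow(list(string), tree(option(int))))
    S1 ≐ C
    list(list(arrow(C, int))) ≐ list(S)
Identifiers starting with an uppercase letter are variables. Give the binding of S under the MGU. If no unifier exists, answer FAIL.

Decompose list/1: arrow(tree(list(tree(S1))), arrow(string, R)) ≐ arrow(tree(U), arrow(string, tree(string))).
Decompose arrow/2: tree(list(tree(S1))) ≐ tree(U),  arrow(string, R) ≐ arrow(string, tree(string)).
Decompose tree/1: list(tree(S1)) ≐ U.
Bind U := list(tree(S1)); no other remaining equation mentions U.
Decompose arrow/2: string ≐ string,  R ≐ tree(string).
Delete trivial equation string ≐ string.
Bind R := tree(string); no other remaining equation mentions R.
Decompose list/1: arrow(T1, tree(S1)) ≐ arrow(list(string), tree(option(int))).
Decompose arrow/2: T1 ≐ list(string),  tree(S1) ≐ tree(option(int)).
Bind T1 := list(string); no other remaining equation mentions T1.
Decompose tree/1: S1 ≐ option(int).
Bind S1 := option(int); substituting into the one remaining equation that mentions S1 gives: option(int) ≐ C. Substituting into the earlier binding gives U := list(tree(option(int))).
Bind C := option(int); substituting into the remaining equation gives: list(list(arrow(option(int), int))) ≐ list(S).
Decompose list/1: list(arrow(option(int), int)) ≐ S.
Bind S := list(arrow(option(int), int)).
MGU = { U ↦ list(tree(option(int))), R ↦ tree(string), T1 ↦ list(string), S1 ↦ option(int), C ↦ option(int), S ↦ list(arrow(option(int), int)) }, so S ↦ list(arrow(option(int), int)).

list(arrow(option(int), int))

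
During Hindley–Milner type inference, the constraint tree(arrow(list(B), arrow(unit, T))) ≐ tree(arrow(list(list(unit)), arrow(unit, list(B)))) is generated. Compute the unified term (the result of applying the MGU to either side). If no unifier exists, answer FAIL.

tree(arrow(list(list(unit)), arrow(unit, list(list(unit)))))

Decompose tree/1: arrow(list(B), arrow(unit, T)) ≐ arrow(list(list(unit)), arrow(unit, list(B))).
Decompose arrow/2: list(B) ≐ list(list(unit)),  arrow(unit, T) ≐ arrow(unit, list(B)).
Decompose list/1: B ≐ list(unit).
Bind B := list(unit); substituting into the remaining equation gives: arrow(unit, T) ≐ arrow(unit, list(list(unit))).
Decompose arrow/2: unit ≐ unit,  T ≐ list(list(unit)).
Delete trivial equation unit ≐ unit.
Bind T := list(list(unit)).
Applying the MGU to either side gives tree(arrow(list(list(unit)), arrow(unit, list(list(unit))))).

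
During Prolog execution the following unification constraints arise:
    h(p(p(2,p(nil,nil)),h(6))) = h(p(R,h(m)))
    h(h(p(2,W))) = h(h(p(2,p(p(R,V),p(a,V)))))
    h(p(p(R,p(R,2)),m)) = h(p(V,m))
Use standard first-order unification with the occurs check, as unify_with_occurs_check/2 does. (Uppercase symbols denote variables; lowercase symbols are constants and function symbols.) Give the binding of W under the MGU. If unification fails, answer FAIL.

Decompose h/1: p(p(2,p(nil,nil)),h(6)) = p(R,h(m)).
Decompose p/2: p(2,p(nil,nil)) = R,  h(6) = h(m).
Bind R := p(2,p(nil,nil)); substituting into the 2 remaining equations that mention R gives: h(h(p(2,W))) = h(h(p(2,p(p(p(2,p(nil,nil)),V),p(a,V))))),  h(p(p(p(2,p(nil,nil)),p(p(2,p(nil,nil)),2)),m)) = h(p(V,m)).
Decompose h/1: 6 = m.
Clash: constants 6 and m differ; no unifier exists.

FAIL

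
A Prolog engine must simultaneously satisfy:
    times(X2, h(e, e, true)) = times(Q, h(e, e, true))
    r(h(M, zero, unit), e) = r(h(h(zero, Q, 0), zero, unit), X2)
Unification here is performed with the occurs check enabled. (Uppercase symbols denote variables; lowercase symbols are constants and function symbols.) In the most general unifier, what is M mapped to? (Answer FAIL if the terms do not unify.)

Decompose times/2: X2 = Q,  h(e, e, true) = h(e, e, true).
Bind X2 := Q; substituting into the one remaining equation that mentions X2 gives: r(h(M, zero, unit), e) = r(h(h(zero, Q, 0), zero, unit), Q).
Delete trivial equation h(e, e, true) = h(e, e, true).
Decompose r/2: h(M, zero, unit) = h(h(zero, Q, 0), zero, unit),  e = Q.
Decompose h/3: M = h(zero, Q, 0),  zero = zero,  unit = unit.
Bind M := h(zero, Q, 0); no other remaining equation mentions M.
Delete trivial equation zero = zero.
Delete trivial equation unit = unit.
Bind Q := e. Substituting into the earlier bindings gives X2 := e, M := h(zero, e, 0).
MGU = { X2 -> e, M -> h(zero, e, 0), Q -> e }, so M -> h(zero, e, 0).

h(zero, e, 0)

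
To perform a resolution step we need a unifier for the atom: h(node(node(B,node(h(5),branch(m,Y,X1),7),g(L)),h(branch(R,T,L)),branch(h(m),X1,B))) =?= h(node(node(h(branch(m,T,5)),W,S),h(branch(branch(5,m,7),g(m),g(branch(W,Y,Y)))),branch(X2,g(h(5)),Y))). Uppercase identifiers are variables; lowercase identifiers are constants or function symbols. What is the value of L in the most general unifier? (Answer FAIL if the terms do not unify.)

g(branch(node(h(5),branch(m,h(branch(m,g(m),5)),g(h(5))),7),h(branch(m,g(m),5)),h(branch(m,g(m),5))))

Decompose h/1: node(node(B,node(h(5),branch(m,Y,X1),7),g(L)),h(branch(R,T,L)),branch(h(m),X1,B)) =?= node(node(h(branch(m,T,5)),W,S),h(branch(branch(5,m,7),g(m),g(branch(W,Y,Y)))),branch(X2,g(h(5)),Y)).
Decompose node/3: node(B,node(h(5),branch(m,Y,X1),7),g(L)) =?= node(h(branch(m,T,5)),W,S),  h(branch(R,T,L)) =?= h(branch(branch(5,m,7),g(m),g(branch(W,Y,Y)))),  branch(h(m),X1,B) =?= branch(X2,g(h(5)),Y).
Decompose node/3: B =?= h(branch(m,T,5)),  node(h(5),branch(m,Y,X1),7) =?= W,  g(L) =?= S.
Bind B := h(branch(m,T,5)); substituting into the one remaining equation that mentions B gives: branch(h(m),X1,h(branch(m,T,5))) =?= branch(X2,g(h(5)),Y).
Bind W := node(h(5),branch(m,Y,X1),7); substituting into the one remaining equation that mentions W gives: h(branch(R,T,L)) =?= h(branch(branch(5,m,7),g(m),g(branch(node(h(5),branch(m,Y,X1),7),Y,Y)))).
Bind S := g(L); no other remaining equation mentions S.
Decompose h/1: branch(R,T,L) =?= branch(branch(5,m,7),g(m),g(branch(node(h(5),branch(m,Y,X1),7),Y,Y))).
Decompose branch/3: R =?= branch(5,m,7),  T =?= g(m),  L =?= g(branch(node(h(5),branch(m,Y,X1),7),Y,Y)).
Bind R := branch(5,m,7); no other remaining equation mentions R.
Bind T := g(m); substituting into the one remaining equation that mentions T gives: branch(h(m),X1,h(branch(m,g(m),5))) =?= branch(X2,g(h(5)),Y). Substituting into the earlier binding gives B := h(branch(m,g(m),5)).
Bind L := g(branch(node(h(5),branch(m,Y,X1),7),Y,Y)); no other remaining equation mentions L. Substituting into the earlier binding gives S := g(g(branch(node(h(5),branch(m,Y,X1),7),Y,Y))).
Decompose branch/3: h(m) =?= X2,  X1 =?= g(h(5)),  h(branch(m,g(m),5)) =?= Y.
Bind X2 := h(m); no other remaining equation mentions X2.
Bind X1 := g(h(5)); no other remaining equation mentions X1. Substituting into the earlier bindings gives W := node(h(5),branch(m,Y,g(h(5))),7), S := g(g(branch(node(h(5),branch(m,Y,g(h(5))),7),Y,Y))), L := g(branch(node(h(5),branch(m,Y,g(h(5))),7),Y,Y)).
Bind Y := h(branch(m,g(m),5)). Substituting into the earlier bindings gives W := node(h(5),branch(m,h(branch(m,g(m),5)),g(h(5))),7), S := g(g(branch(node(h(5),branch(m,h(branch(m,g(m),5)),g(h(5))),7),h(branch(m,g(m),5)),h(branch(m,g(m),5))))), L := g(branch(node(h(5),branch(m,h(branch(m,g(m),5)),g(h(5))),7),h(branch(m,g(m),5)),h(branch(m,g(m),5)))).
MGU = { B ↦ h(branch(m,g(m),5)), W ↦ node(h(5),branch(m,h(branch(m,g(m),5)),g(h(5))),7), S ↦ g(g(branch(node(h(5),branch(m,h(branch(m,g(m),5)),g(h(5))),7),h(branch(m,g(m),5)),h(branch(m,g(m),5))))), R ↦ branch(5,m,7), T ↦ g(m), L ↦ g(branch(node(h(5),branch(m,h(branch(m,g(m),5)),g(h(5))),7),h(branch(m,g(m),5)),h(branch(m,g(m),5)))), X2 ↦ h(m), X1 ↦ g(h(5)), Y ↦ h(branch(m,g(m),5)) }, so L ↦ g(branch(node(h(5),branch(m,h(branch(m,g(m),5)),g(h(5))),7),h(branch(m,g(m),5)),h(branch(m,g(m),5)))).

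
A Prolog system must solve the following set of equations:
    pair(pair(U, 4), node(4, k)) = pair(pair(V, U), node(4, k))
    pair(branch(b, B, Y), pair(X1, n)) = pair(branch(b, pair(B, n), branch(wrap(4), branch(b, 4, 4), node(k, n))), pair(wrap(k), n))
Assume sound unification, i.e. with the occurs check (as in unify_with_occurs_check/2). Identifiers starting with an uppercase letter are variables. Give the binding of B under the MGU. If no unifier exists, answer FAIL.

FAIL

Decompose pair/2: pair(U, 4) = pair(V, U),  node(4, k) = node(4, k).
Decompose pair/2: U = V,  4 = U.
Bind U := V; substituting into the one remaining equation that mentions U gives: 4 = V.
Bind V := 4; no other remaining equation mentions V. Substituting into the earlier binding gives U := 4.
Delete trivial equation node(4, k) = node(4, k).
Decompose pair/2: branch(b, B, Y) = branch(b, pair(B, n), branch(wrap(4), branch(b, 4, 4), node(k, n))),  pair(X1, n) = pair(wrap(k), n).
Decompose branch/3: b = b,  B = pair(B, n),  Y = branch(wrap(4), branch(b, 4, 4), node(k, n)).
Delete trivial equation b = b.
Occurs check fails: B occurs in pair(B, n); the equation B = pair(B, n) has no finite solution.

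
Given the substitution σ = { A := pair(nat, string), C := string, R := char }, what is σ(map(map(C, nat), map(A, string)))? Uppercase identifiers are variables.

Replace each occurrence of A with pair(nat, string).
Replace each occurrence of C with string.
Result: map(map(string, nat), map(pair(nat, string), string)).

map(map(string, nat), map(pair(nat, string), string))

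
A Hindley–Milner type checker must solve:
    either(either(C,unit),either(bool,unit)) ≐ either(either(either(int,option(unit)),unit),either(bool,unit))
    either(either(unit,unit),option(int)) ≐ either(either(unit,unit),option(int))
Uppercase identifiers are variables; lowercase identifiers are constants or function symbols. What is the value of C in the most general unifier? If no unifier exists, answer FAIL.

Decompose either/2: either(C,unit) ≐ either(either(int,option(unit)),unit),  either(bool,unit) ≐ either(bool,unit).
Decompose either/2: C ≐ either(int,option(unit)),  unit ≐ unit.
Bind C := either(int,option(unit)); no other remaining equation mentions C.
Delete trivial equation unit ≐ unit.
Delete trivial equation either(bool,unit) ≐ either(bool,unit).
Delete trivial equation either(either(unit,unit),option(int)) ≐ either(either(unit,unit),option(int)).
MGU = { C := either(int,option(unit)) }, so C := either(int,option(unit)).

either(int,option(unit))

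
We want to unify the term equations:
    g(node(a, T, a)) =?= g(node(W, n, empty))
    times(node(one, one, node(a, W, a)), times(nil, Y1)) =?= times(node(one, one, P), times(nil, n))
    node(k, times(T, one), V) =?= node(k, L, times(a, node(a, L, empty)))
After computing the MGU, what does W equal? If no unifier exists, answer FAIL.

Decompose g/1: node(a, T, a) =?= node(W, n, empty).
Decompose node/3: a =?= W,  T =?= n,  a =?= empty.
Bind W := a; substituting into the one remaining equation that mentions W gives: times(node(one, one, node(a, a, a)), times(nil, Y1)) =?= times(node(one, one, P), times(nil, n)).
Bind T := n; substituting into the one remaining equation that mentions T gives: node(k, times(n, one), V) =?= node(k, L, times(a, node(a, L, empty))).
Clash: constants a and empty differ; no unifier exists.

FAIL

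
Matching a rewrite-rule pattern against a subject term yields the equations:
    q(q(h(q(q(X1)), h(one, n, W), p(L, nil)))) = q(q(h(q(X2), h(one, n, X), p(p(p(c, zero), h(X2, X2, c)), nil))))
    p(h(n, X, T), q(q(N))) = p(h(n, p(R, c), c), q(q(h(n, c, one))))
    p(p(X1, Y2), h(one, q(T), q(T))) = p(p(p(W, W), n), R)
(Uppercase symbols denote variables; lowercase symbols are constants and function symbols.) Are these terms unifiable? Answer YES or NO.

YES

Decompose q/1: q(h(q(q(X1)), h(one, n, W), p(L, nil))) = q(h(q(X2), h(one, n, X), p(p(p(c, zero), h(X2, X2, c)), nil))).
Decompose q/1: h(q(q(X1)), h(one, n, W), p(L, nil)) = h(q(X2), h(one, n, X), p(p(p(c, zero), h(X2, X2, c)), nil)).
Decompose h/3: q(q(X1)) = q(X2),  h(one, n, W) = h(one, n, X),  p(L, nil) = p(p(p(c, zero), h(X2, X2, c)), nil).
Decompose q/1: q(X1) = X2.
Bind X2 := q(X1); substituting into the one remaining equation that mentions X2 gives: p(L, nil) = p(p(p(c, zero), h(q(X1), q(X1), c)), nil).
Decompose h/3: one = one,  n = n,  W = X.
Delete trivial equation one = one.
Delete trivial equation n = n.
Bind W := X; substituting into the one remaining equation that mentions W gives: p(p(X1, Y2), h(one, q(T), q(T))) = p(p(p(X, X), n), R).
Decompose p/2: L = p(p(c, zero), h(q(X1), q(X1), c)),  nil = nil.
Bind L := p(p(c, zero), h(q(X1), q(X1), c)); no other remaining equation mentions L.
Delete trivial equation nil = nil.
Decompose p/2: h(n, X, T) = h(n, p(R, c), c),  q(q(N)) = q(q(h(n, c, one))).
Decompose h/3: n = n,  X = p(R, c),  T = c.
Delete trivial equation n = n.
Bind X := p(R, c); substituting into the one remaining equation that mentions X gives: p(p(X1, Y2), h(one, q(T), q(T))) = p(p(p(p(R, c), p(R, c)), n), R). Substituting into the earlier binding gives W := p(R, c).
Bind T := c; substituting into the one remaining equation that mentions T gives: p(p(X1, Y2), h(one, q(c), q(c))) = p(p(p(p(R, c), p(R, c)), n), R).
Decompose q/1: q(N) = q(h(n, c, one)).
Decompose q/1: N = h(n, c, one).
Bind N := h(n, c, one); no other remaining equation mentions N.
Decompose p/2: p(X1, Y2) = p(p(p(R, c), p(R, c)), n),  h(one, q(c), q(c)) = R.
Decompose p/2: X1 = p(p(R, c), p(R, c)),  Y2 = n.
Bind X1 := p(p(R, c), p(R, c)); no other remaining equation mentions X1. Substituting into the earlier bindings gives X2 := q(p(p(R, c), p(R, c))), L := p(p(c, zero), h(q(p(p(R, c), p(R, c))), q(p(p(R, c), p(R, c))), c)).
Bind Y2 := n; no other remaining equation mentions Y2.
Bind R := h(one, q(c), q(c)). Substituting into the earlier bindings gives X2 := q(p(p(h(one, q(c), q(c)), c), p(h(one, q(c), q(c)), c))), W := p(h(one, q(c), q(c)), c), L := p(p(c, zero), h(q(p(p(h(one, q(c), q(c)), c), p(h(one, q(c), q(c)), c))), q(p(p(h(one, q(c), q(c)), c), p(h(one, q(c), q(c)), c))), c)), X := p(h(one, q(c), q(c)), c), X1 := p(p(h(one, q(c), q(c)), c), p(h(one, q(c), q(c)), c)).
No equations remain and no clash or occurs-check failure arose, so a unifier exists.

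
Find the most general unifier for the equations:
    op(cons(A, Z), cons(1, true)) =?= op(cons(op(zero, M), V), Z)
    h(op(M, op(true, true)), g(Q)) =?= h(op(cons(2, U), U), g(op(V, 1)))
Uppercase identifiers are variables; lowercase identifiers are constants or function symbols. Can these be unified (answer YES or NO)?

Decompose op/2: cons(A, Z) =?= cons(op(zero, M), V),  cons(1, true) =?= Z.
Decompose cons/2: A =?= op(zero, M),  Z =?= V.
Bind A := op(zero, M); no other remaining equation mentions A.
Bind Z := V; substituting into the one remaining equation that mentions Z gives: cons(1, true) =?= V.
Bind V := cons(1, true); substituting into the remaining equation gives: h(op(M, op(true, true)), g(Q)) =?= h(op(cons(2, U), U), g(op(cons(1, true), 1))). Substituting into the earlier binding gives Z := cons(1, true).
Decompose h/2: op(M, op(true, true)) =?= op(cons(2, U), U),  g(Q) =?= g(op(cons(1, true), 1)).
Decompose op/2: M =?= cons(2, U),  op(true, true) =?= U.
Bind M := cons(2, U); no other remaining equation mentions M. Substituting into the earlier binding gives A := op(zero, cons(2, U)).
Bind U := op(true, true); no other remaining equation mentions U. Substituting into the earlier bindings gives A := op(zero, cons(2, op(true, true))), M := cons(2, op(true, true)).
Decompose g/1: Q =?= op(cons(1, true), 1).
Bind Q := op(cons(1, true), 1).
No equations remain and no clash or occurs-check failure arose, so a unifier exists.

YES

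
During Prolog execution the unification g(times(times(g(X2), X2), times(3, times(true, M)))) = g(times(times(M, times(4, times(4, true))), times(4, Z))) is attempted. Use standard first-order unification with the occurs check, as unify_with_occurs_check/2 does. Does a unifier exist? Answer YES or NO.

NO

Decompose g/1: times(times(g(X2), X2), times(3, times(true, M))) = times(times(M, times(4, times(4, true))), times(4, Z)).
Decompose times/2: times(g(X2), X2) = times(M, times(4, times(4, true))),  times(3, times(true, M)) = times(4, Z).
Decompose times/2: g(X2) = M,  X2 = times(4, times(4, true)).
Bind M := g(X2); substituting into the one remaining equation that mentions M gives: times(3, times(true, g(X2))) = times(4, Z).
Bind X2 := times(4, times(4, true)); substituting into the remaining equation gives: times(3, times(true, g(times(4, times(4, true))))) = times(4, Z). Substituting into the earlier binding gives M := g(times(4, times(4, true))).
Decompose times/2: 3 = 4,  times(true, g(times(4, times(4, true)))) = Z.
Clash: constants 3 and 4 differ; no unifier exists.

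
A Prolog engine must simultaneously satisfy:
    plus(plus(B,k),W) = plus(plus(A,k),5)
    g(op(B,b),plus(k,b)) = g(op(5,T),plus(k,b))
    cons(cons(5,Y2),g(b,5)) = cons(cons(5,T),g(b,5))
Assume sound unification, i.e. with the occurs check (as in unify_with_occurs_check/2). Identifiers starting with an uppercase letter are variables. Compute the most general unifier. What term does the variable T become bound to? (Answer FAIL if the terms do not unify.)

b

Decompose plus/2: plus(B,k) = plus(A,k),  W = 5.
Decompose plus/2: B = A,  k = k.
Bind B := A; substituting into the one remaining equation that mentions B gives: g(op(A,b),plus(k,b)) = g(op(5,T),plus(k,b)).
Delete trivial equation k = k.
Bind W := 5; no other remaining equation mentions W.
Decompose g/2: op(A,b) = op(5,T),  plus(k,b) = plus(k,b).
Decompose op/2: A = 5,  b = T.
Bind A := 5; no other remaining equation mentions A. Substituting into the earlier binding gives B := 5.
Bind T := b; substituting into the one remaining equation that mentions T gives: cons(cons(5,Y2),g(b,5)) = cons(cons(5,b),g(b,5)).
Delete trivial equation plus(k,b) = plus(k,b).
Decompose cons/2: cons(5,Y2) = cons(5,b),  g(b,5) = g(b,5).
Decompose cons/2: 5 = 5,  Y2 = b.
Delete trivial equation 5 = 5.
Bind Y2 := b; no other remaining equation mentions Y2.
Delete trivial equation g(b,5) = g(b,5).
MGU = { B = 5, W = 5, A = 5, T = b, Y2 = b }, so T = b.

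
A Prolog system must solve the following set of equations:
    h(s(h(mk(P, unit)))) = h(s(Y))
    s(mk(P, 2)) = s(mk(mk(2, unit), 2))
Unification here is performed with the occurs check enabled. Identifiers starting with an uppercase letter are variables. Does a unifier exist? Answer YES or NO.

Decompose h/1: s(h(mk(P, unit))) = s(Y).
Decompose s/1: h(mk(P, unit)) = Y.
Bind Y := h(mk(P, unit)); no other remaining equation mentions Y.
Decompose s/1: mk(P, 2) = mk(mk(2, unit), 2).
Decompose mk/2: P = mk(2, unit),  2 = 2.
Bind P := mk(2, unit); no other remaining equation mentions P. Substituting into the earlier binding gives Y := h(mk(mk(2, unit), unit)).
Delete trivial equation 2 = 2.
No equations remain and no clash or occurs-check failure arose, so a unifier exists.

YES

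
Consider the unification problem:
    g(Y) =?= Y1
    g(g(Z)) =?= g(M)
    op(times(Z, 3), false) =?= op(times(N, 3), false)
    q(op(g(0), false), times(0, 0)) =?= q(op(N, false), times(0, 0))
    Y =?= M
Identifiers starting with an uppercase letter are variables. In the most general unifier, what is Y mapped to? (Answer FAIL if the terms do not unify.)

g(g(0))

Bind Y1 := g(Y); no other remaining equation mentions Y1.
Decompose g/1: g(Z) =?= M.
Bind M := g(Z); substituting into the one remaining equation that mentions M gives: Y =?= g(Z).
Decompose op/2: times(Z, 3) =?= times(N, 3),  false =?= false.
Decompose times/2: Z =?= N,  3 =?= 3.
Bind Z := N; substituting into the one remaining equation that mentions Z gives: Y =?= g(N). Substituting into the earlier binding gives M := g(N).
Delete trivial equation 3 =?= 3.
Delete trivial equation false =?= false.
Decompose q/2: op(g(0), false) =?= op(N, false),  times(0, 0) =?= times(0, 0).
Decompose op/2: g(0) =?= N,  false =?= false.
Bind N := g(0); substituting into the one remaining equation that mentions N gives: Y =?= g(g(0)). Substituting into the earlier bindings gives M := g(g(0)), Z := g(0).
Delete trivial equation false =?= false.
Delete trivial equation times(0, 0) =?= times(0, 0).
Bind Y := g(g(0)). Substituting into the earlier binding gives Y1 := g(g(g(0))).
MGU = { Y1 ↦ g(g(g(0))), M ↦ g(g(0)), Z ↦ g(0), N ↦ g(0), Y ↦ g(g(0)) }, so Y ↦ g(g(0)).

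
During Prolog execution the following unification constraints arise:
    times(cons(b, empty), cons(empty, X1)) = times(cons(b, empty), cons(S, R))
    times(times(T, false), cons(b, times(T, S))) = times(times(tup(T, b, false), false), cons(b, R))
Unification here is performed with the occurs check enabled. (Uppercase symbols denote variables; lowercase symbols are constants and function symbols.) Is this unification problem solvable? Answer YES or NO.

NO

Decompose times/2: cons(b, empty) = cons(b, empty),  cons(empty, X1) = cons(S, R).
Delete trivial equation cons(b, empty) = cons(b, empty).
Decompose cons/2: empty = S,  X1 = R.
Bind S := empty; substituting into the one remaining equation that mentions S gives: times(times(T, false), cons(b, times(T, empty))) = times(times(tup(T, b, false), false), cons(b, R)).
Bind X1 := R; no other remaining equation mentions X1.
Decompose times/2: times(T, false) = times(tup(T, b, false), false),  cons(b, times(T, empty)) = cons(b, R).
Decompose times/2: T = tup(T, b, false),  false = false.
Occurs check fails: T occurs in tup(T, b, false); the equation T = tup(T, b, false) has no finite solution.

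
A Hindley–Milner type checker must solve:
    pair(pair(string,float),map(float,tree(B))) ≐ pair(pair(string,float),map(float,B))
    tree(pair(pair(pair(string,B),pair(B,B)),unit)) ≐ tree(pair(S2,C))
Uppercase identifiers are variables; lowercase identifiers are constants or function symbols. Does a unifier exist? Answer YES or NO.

Decompose pair/2: pair(string,float) ≐ pair(string,float),  map(float,tree(B)) ≐ map(float,B).
Delete trivial equation pair(string,float) ≐ pair(string,float).
Decompose map/2: float ≐ float,  tree(B) ≐ B.
Delete trivial equation float ≐ float.
Occurs check fails: B occurs in tree(B); the equation B ≐ tree(B) has no finite solution.

NO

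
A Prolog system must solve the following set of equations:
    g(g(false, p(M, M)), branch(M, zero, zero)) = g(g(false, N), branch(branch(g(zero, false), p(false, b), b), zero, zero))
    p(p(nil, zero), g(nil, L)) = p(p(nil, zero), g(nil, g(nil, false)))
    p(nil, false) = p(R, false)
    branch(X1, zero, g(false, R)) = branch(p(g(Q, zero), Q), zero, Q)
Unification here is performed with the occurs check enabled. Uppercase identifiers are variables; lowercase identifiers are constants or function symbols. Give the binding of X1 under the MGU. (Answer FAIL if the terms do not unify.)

Decompose g/2: g(false, p(M, M)) = g(false, N),  branch(M, zero, zero) = branch(branch(g(zero, false), p(false, b), b), zero, zero).
Decompose g/2: false = false,  p(M, M) = N.
Delete trivial equation false = false.
Bind N := p(M, M); no other remaining equation mentions N.
Decompose branch/3: M = branch(g(zero, false), p(false, b), b),  zero = zero,  zero = zero.
Bind M := branch(g(zero, false), p(false, b), b); no other remaining equation mentions M. Substituting into the earlier binding gives N := p(branch(g(zero, false), p(false, b), b), branch(g(zero, false), p(false, b), b)).
Delete trivial equation zero = zero.
Delete trivial equation zero = zero.
Decompose p/2: p(nil, zero) = p(nil, zero),  g(nil, L) = g(nil, g(nil, false)).
Delete trivial equation p(nil, zero) = p(nil, zero).
Decompose g/2: nil = nil,  L = g(nil, false).
Delete trivial equation nil = nil.
Bind L := g(nil, false); no other remaining equation mentions L.
Decompose p/2: nil = R,  false = false.
Bind R := nil; substituting into the one remaining equation that mentions R gives: branch(X1, zero, g(false, nil)) = branch(p(g(Q, zero), Q), zero, Q).
Delete trivial equation false = false.
Decompose branch/3: X1 = p(g(Q, zero), Q),  zero = zero,  g(false, nil) = Q.
Bind X1 := p(g(Q, zero), Q); no other remaining equation mentions X1.
Delete trivial equation zero = zero.
Bind Q := g(false, nil). Substituting into the earlier binding gives X1 := p(g(g(false, nil), zero), g(false, nil)).
MGU = { N = p(branch(g(zero, false), p(false, b), b), branch(g(zero, false), p(false, b), b)), M = branch(g(zero, false), p(false, b), b), L = g(nil, false), R = nil, X1 = p(g(g(false, nil), zero), g(false, nil)), Q = g(false, nil) }, so X1 = p(g(g(false, nil), zero), g(false, nil)).

p(g(g(false, nil), zero), g(false, nil))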